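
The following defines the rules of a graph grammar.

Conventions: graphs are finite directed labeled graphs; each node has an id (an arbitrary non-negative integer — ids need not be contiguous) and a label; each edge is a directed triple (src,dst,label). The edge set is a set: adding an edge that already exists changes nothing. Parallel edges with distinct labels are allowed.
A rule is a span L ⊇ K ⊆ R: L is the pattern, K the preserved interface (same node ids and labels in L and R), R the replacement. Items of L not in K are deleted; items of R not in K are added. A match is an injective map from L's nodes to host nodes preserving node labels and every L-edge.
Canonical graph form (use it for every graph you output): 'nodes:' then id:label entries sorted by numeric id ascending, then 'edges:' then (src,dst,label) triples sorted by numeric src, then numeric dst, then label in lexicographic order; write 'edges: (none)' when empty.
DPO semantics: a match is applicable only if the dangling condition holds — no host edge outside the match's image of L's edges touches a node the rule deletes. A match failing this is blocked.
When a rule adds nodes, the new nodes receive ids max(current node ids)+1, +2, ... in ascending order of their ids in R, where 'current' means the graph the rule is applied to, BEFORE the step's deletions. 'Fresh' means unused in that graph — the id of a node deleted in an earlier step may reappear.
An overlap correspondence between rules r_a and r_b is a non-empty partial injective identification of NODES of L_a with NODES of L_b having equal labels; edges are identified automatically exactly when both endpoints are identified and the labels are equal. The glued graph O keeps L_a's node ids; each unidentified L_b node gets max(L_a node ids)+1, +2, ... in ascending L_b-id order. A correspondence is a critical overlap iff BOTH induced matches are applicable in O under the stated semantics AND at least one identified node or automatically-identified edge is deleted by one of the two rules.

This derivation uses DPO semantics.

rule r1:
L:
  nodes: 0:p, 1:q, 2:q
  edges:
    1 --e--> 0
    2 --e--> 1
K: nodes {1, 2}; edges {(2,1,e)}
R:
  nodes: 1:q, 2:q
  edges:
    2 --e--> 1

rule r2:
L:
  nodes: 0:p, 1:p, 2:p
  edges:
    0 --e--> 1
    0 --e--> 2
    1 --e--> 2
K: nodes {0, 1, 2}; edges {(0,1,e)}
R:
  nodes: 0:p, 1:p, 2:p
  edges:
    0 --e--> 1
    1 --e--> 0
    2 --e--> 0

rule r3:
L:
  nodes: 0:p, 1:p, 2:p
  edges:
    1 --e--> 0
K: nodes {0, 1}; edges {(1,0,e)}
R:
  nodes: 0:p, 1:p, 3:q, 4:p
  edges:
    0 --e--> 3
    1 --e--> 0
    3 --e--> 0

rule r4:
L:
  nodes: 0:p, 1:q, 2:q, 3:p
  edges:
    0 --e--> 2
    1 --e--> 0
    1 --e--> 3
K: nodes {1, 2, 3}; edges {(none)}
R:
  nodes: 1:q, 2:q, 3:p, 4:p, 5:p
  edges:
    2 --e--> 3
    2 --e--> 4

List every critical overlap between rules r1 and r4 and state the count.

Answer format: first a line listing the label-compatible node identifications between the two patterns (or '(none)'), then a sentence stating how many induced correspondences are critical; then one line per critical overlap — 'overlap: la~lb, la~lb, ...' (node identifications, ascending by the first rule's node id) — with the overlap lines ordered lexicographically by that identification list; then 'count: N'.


label-compatible node identifications between L(r1) and L(r4): 0~0, 0~3, 1~1, 1~2, 2~1, 2~2
2 of the induced correspondences are critical overlaps of r1 and r4.
overlap: 0~3, 1~1
overlap: 0~3, 1~1, 2~2
count: 2


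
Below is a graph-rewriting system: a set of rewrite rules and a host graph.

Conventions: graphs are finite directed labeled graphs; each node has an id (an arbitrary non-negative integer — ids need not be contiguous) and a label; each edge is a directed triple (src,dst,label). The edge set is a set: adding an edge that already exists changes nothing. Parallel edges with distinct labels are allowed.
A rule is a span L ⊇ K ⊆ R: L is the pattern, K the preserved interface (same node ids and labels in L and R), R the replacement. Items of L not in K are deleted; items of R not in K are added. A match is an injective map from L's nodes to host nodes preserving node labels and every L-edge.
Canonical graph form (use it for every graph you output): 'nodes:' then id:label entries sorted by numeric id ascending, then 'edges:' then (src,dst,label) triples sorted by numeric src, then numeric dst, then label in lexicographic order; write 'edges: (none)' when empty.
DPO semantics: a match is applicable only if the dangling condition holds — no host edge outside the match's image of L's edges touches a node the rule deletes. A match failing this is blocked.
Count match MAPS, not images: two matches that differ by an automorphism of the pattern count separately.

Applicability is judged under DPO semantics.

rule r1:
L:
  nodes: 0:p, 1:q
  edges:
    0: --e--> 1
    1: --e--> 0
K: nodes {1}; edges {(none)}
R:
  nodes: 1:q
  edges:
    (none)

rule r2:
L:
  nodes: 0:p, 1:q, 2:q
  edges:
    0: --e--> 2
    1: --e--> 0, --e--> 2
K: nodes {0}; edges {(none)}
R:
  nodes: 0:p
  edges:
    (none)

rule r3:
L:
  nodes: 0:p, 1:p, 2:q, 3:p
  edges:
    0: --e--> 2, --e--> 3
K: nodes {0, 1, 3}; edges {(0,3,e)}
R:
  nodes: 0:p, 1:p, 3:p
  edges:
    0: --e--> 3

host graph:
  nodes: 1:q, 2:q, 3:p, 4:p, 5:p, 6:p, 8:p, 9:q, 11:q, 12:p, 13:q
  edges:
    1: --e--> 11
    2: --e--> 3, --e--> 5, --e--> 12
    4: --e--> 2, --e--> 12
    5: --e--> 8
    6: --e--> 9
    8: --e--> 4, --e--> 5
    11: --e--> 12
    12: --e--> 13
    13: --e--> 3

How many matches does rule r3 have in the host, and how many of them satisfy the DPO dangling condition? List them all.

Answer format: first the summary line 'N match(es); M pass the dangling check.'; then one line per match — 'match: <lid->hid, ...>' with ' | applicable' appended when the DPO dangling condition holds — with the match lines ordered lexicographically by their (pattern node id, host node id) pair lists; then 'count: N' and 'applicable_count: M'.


4 match(es); 0 pass the dangling check.
match: 0->4, 1->3, 2->2, 3->12
match: 0->4, 1->5, 2->2, 3->12
match: 0->4, 1->6, 2->2, 3->12
match: 0->4, 1->8, 2->2, 3->12
count: 4
applicable_count: 0


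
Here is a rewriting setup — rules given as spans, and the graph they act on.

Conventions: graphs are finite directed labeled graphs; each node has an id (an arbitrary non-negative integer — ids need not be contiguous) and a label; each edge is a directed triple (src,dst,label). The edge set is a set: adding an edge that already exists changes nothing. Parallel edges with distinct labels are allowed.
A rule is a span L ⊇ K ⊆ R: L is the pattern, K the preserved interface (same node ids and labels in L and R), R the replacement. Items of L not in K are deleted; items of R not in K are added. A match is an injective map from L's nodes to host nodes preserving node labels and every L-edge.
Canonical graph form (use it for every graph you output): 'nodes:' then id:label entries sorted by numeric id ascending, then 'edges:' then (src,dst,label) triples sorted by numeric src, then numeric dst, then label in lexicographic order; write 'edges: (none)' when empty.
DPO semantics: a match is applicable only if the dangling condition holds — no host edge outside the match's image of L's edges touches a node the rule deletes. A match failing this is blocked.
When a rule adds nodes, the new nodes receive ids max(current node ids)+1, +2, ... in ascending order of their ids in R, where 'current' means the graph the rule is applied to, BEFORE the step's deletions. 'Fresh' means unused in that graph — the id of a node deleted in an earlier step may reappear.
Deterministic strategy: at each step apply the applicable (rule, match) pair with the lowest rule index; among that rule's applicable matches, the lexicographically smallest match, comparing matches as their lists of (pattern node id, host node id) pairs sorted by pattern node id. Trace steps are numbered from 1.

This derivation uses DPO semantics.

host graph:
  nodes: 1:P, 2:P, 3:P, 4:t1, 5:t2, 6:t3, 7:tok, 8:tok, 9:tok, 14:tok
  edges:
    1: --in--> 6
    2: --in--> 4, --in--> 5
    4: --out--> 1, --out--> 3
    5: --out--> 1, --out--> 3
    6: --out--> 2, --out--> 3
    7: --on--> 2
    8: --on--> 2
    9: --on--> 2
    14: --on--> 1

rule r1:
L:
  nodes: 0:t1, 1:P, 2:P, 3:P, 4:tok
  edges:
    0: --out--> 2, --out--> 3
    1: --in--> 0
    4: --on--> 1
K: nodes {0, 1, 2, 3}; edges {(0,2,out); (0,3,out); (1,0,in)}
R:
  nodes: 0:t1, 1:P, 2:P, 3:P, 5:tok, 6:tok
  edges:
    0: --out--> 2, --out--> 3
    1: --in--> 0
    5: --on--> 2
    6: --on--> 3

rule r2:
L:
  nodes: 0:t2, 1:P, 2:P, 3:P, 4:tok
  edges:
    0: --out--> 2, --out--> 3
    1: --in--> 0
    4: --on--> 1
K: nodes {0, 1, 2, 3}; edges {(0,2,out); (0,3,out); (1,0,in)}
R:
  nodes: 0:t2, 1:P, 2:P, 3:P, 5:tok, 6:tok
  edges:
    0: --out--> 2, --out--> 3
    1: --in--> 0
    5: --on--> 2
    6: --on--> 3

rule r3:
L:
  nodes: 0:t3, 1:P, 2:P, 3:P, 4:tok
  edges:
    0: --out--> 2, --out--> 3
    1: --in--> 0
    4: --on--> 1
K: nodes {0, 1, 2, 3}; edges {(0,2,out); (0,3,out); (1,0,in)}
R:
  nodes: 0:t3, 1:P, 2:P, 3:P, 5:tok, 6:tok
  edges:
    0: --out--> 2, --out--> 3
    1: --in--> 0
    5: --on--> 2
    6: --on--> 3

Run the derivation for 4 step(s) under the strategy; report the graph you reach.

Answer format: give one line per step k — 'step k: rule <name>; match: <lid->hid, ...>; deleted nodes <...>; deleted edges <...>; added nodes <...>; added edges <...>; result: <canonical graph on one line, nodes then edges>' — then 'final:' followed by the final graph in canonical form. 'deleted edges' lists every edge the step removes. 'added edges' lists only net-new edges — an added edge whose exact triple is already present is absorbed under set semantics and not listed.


step 1: rule r1; match: 0->4, 1->2, 2->1, 3->3, 4->7; deleted nodes 7; deleted edges (7,2,on); added nodes 15, 16; added edges (15,1,on); (16,3,on); result: nodes: 1:P, 2:P, 3:P, 4:t1, 5:t2, 6:t3, 8:tok, 9:tok, 14:tok, 15:tok, 16:tok edges: (1,6,in); (2,4,in); (2,5,in); (4,1,out); (4,3,out); (5,1,out); (5,3,out); (6,2,out); (6,3,out); (8,2,on); (9,2,on); (14,1,on); (15,1,on); (16,3,on)
step 2: rule r1; match: 0->4, 1->2, 2->1, 3->3, 4->8; deleted nodes 8; deleted edges (8,2,on); added nodes 17, 18; added edges (17,1,on); (18,3,on); result: nodes: 1:P, 2:P, 3:P, 4:t1, 5:t2, 6:t3, 9:tok, 14:tok, 15:tok, 16:tok, 17:tok, 18:tok edges: (1,6,in); (2,4,in); (2,5,in); (4,1,out); (4,3,out); (5,1,out); (5,3,out); (6,2,out); (6,3,out); (9,2,on); (14,1,on); (15,1,on); (16,3,on); (17,1,on); (18,3,on)
step 3: rule r1; match: 0->4, 1->2, 2->1, 3->3, 4->9; deleted nodes 9; deleted edges (9,2,on); added nodes 19, 20; added edges (19,1,on); (20,3,on); result: nodes: 1:P, 2:P, 3:P, 4:t1, 5:t2, 6:t3, 14:tok, 15:tok, 16:tok, 17:tok, 18:tok, 19:tok, 20:tok edges: (1,6,in); (2,4,in); (2,5,in); (4,1,out); (4,3,out); (5,1,out); (5,3,out); (6,2,out); (6,3,out); (14,1,on); (15,1,on); (16,3,on); (17,1,on); (18,3,on); (19,1,on); (20,3,on)
step 4: rule r3; match: 0->6, 1->1, 2->2, 3->3, 4->14; deleted nodes 14; deleted edges (14,1,on); added nodes 21, 22; added edges (21,2,on); (22,3,on); result: nodes: 1:P, 2:P, 3:P, 4:t1, 5:t2, 6:t3, 15:tok, 16:tok, 17:tok, 18:tok, 19:tok, 20:tok, 21:tok, 22:tok edges: (1,6,in); (2,4,in); (2,5,in); (4,1,out); (4,3,out); (5,1,out); (5,3,out); (6,2,out); (6,3,out); (15,1,on); (16,3,on); (17,1,on); (18,3,on); (19,1,on); (20,3,on); (21,2,on); (22,3,on)
final:
nodes: 1:P, 2:P, 3:P, 4:t1, 5:t2, 6:t3, 15:tok, 16:tok, 17:tok, 18:tok, 19:tok, 20:tok, 21:tok, 22:tok
edges: (1,6,in); (2,4,in); (2,5,in); (4,1,out); (4,3,out); (5,1,out); (5,3,out); (6,2,out); (6,3,out); (15,1,on); (16,3,on); (17,1,on); (18,3,on); (19,1,on); (20,3,on); (21,2,on); (22,3,on)


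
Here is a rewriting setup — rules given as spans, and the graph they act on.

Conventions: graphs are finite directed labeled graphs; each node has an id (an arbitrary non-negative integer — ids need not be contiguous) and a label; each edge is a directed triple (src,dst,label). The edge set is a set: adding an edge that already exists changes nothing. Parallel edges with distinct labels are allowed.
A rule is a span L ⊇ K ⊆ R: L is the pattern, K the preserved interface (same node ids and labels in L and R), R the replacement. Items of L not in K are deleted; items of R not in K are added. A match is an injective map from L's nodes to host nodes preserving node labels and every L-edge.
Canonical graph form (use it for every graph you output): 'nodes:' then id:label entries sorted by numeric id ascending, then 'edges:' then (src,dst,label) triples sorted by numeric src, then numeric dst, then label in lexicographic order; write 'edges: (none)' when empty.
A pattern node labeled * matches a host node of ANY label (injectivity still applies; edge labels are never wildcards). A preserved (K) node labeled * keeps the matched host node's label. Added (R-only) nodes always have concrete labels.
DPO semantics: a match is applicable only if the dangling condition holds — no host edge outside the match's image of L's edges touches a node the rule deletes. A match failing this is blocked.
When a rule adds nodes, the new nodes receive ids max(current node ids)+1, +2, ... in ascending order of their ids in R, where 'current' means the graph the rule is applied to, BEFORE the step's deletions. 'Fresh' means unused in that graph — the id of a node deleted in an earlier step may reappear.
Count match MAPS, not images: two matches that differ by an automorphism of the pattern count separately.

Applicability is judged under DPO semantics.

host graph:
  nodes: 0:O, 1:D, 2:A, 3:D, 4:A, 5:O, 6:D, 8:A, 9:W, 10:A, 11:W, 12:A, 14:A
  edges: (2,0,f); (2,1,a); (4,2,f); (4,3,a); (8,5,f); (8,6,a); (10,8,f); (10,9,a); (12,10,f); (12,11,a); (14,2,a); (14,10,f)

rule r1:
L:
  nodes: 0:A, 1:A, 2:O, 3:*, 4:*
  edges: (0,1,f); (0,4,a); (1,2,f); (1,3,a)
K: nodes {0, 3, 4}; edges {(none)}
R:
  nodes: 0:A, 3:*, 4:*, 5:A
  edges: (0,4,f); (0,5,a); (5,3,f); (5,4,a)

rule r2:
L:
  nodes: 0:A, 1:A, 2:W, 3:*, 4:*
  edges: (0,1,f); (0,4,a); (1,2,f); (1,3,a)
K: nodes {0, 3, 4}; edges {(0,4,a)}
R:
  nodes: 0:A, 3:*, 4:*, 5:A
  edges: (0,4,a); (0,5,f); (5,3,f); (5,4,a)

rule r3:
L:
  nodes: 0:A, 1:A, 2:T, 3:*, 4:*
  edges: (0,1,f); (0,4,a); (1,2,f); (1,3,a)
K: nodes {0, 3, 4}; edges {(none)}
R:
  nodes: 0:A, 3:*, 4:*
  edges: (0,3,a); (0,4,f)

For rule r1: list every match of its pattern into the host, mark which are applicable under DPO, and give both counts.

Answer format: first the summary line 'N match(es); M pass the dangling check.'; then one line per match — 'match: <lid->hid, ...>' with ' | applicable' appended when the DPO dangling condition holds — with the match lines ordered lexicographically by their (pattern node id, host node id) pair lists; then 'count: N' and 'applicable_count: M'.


2 match(es); 1 pass the dangling check.
match: 0->4, 1->2, 2->0, 3->1, 4->3
match: 0->10, 1->8, 2->5, 3->6, 4->9 | applicable
count: 2
applicable_count: 1


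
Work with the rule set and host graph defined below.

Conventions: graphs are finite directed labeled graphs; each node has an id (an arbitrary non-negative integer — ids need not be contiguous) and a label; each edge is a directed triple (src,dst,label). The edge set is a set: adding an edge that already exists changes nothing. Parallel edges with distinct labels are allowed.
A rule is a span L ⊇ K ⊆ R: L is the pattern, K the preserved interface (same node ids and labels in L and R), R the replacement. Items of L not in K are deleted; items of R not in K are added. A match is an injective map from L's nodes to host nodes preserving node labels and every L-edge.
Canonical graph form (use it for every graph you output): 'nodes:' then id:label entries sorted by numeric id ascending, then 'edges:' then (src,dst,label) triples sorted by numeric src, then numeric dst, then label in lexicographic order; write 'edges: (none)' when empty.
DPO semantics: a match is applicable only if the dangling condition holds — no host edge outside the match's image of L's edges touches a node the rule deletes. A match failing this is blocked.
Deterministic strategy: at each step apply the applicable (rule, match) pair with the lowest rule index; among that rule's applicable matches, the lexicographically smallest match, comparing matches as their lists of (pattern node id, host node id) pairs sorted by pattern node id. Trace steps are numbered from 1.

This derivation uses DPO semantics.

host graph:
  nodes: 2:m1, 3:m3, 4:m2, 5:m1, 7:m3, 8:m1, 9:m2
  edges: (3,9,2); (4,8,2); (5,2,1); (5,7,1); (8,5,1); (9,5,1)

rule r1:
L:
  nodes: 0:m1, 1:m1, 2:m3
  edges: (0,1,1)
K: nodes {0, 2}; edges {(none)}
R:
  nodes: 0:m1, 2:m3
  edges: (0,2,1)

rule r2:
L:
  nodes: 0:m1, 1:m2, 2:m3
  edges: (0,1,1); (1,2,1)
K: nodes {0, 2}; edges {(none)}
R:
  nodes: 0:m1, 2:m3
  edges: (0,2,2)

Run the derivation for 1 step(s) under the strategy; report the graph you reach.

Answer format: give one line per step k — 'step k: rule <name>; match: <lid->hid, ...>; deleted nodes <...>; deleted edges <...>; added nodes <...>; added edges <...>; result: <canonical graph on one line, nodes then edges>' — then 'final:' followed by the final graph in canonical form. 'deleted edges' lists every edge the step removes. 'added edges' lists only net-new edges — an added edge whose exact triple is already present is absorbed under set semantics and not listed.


step 1: rule r1; match: 0->5, 1->2, 2->3; deleted nodes 2; deleted edges (5,2,1); added nodes (none); added edges (5,3,1); result: nodes: 3:m3, 4:m2, 5:m1, 7:m3, 8:m1, 9:m2 edges: (3,9,2); (4,8,2); (5,3,1); (5,7,1); (8,5,1); (9,5,1)
final:
nodes: 3:m3, 4:m2, 5:m1, 7:m3, 8:m1, 9:m2
edges: (3,9,2); (4,8,2); (5,3,1); (5,7,1); (8,5,1); (9,5,1)


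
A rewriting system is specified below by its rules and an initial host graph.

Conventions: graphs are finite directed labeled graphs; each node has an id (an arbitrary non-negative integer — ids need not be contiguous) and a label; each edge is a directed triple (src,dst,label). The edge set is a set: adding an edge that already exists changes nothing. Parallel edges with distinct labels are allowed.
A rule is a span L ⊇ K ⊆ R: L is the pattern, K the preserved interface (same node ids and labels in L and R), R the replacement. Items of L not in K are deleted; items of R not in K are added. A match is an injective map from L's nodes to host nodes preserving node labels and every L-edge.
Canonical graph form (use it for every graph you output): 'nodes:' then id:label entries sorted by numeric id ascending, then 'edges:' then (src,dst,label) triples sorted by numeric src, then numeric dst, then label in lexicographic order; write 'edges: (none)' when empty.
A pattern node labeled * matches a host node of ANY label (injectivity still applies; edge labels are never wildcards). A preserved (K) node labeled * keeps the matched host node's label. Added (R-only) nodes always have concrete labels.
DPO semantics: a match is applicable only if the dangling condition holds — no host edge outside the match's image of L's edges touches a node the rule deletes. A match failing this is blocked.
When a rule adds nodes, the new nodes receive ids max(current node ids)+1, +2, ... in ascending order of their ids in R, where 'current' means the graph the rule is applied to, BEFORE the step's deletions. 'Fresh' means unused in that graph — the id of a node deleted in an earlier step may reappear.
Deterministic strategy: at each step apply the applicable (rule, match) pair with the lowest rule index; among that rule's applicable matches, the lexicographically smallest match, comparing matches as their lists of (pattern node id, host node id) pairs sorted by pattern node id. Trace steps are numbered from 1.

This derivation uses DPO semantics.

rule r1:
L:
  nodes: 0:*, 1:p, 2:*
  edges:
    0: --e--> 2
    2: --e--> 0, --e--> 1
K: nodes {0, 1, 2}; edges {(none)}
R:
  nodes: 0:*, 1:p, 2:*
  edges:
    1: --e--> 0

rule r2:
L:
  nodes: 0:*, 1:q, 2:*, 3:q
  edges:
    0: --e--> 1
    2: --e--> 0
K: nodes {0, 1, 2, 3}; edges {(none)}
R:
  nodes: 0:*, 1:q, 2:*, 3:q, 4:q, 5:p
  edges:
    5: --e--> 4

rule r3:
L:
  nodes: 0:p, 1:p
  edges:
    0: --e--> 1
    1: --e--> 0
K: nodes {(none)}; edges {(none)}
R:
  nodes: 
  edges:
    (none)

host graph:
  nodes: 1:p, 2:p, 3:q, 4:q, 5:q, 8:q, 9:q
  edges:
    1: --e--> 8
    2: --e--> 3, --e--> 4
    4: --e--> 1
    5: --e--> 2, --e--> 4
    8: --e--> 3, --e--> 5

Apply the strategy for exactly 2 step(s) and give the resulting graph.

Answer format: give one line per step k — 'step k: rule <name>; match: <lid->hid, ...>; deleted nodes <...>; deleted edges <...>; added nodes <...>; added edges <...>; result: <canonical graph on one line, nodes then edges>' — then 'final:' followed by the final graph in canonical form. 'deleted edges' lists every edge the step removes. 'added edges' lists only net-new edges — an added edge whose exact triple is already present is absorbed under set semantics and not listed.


step 1: rule r2; match: 0->1, 1->8, 2->4, 3->3; deleted nodes (none); deleted edges (1,8,e); (4,1,e); added nodes 10, 11; added edges (11,10,e); result: nodes: 1:p, 2:p, 3:q, 4:q, 5:q, 8:q, 9:q, 10:q, 11:p edges: (2,3,e); (2,4,e); (5,2,e); (5,4,e); (8,3,e); (8,5,e); (11,10,e)
step 2: rule r2; match: 0->2, 1->3, 2->5, 3->4; deleted nodes (none); deleted edges (2,3,e); (5,2,e); added nodes 12, 13; added edges (13,12,e); result: nodes: 1:p, 2:p, 3:q, 4:q, 5:q, 8:q, 9:q, 10:q, 11:p, 12:q, 13:p edges: (2,4,e); (5,4,e); (8,3,e); (8,5,e); (11,10,e); (13,12,e)
final:
nodes: 1:p, 2:p, 3:q, 4:q, 5:q, 8:q, 9:q, 10:q, 11:p, 12:q, 13:p
edges: (2,4,e); (5,4,e); (8,3,e); (8,5,e); (11,10,e); (13,12,e)


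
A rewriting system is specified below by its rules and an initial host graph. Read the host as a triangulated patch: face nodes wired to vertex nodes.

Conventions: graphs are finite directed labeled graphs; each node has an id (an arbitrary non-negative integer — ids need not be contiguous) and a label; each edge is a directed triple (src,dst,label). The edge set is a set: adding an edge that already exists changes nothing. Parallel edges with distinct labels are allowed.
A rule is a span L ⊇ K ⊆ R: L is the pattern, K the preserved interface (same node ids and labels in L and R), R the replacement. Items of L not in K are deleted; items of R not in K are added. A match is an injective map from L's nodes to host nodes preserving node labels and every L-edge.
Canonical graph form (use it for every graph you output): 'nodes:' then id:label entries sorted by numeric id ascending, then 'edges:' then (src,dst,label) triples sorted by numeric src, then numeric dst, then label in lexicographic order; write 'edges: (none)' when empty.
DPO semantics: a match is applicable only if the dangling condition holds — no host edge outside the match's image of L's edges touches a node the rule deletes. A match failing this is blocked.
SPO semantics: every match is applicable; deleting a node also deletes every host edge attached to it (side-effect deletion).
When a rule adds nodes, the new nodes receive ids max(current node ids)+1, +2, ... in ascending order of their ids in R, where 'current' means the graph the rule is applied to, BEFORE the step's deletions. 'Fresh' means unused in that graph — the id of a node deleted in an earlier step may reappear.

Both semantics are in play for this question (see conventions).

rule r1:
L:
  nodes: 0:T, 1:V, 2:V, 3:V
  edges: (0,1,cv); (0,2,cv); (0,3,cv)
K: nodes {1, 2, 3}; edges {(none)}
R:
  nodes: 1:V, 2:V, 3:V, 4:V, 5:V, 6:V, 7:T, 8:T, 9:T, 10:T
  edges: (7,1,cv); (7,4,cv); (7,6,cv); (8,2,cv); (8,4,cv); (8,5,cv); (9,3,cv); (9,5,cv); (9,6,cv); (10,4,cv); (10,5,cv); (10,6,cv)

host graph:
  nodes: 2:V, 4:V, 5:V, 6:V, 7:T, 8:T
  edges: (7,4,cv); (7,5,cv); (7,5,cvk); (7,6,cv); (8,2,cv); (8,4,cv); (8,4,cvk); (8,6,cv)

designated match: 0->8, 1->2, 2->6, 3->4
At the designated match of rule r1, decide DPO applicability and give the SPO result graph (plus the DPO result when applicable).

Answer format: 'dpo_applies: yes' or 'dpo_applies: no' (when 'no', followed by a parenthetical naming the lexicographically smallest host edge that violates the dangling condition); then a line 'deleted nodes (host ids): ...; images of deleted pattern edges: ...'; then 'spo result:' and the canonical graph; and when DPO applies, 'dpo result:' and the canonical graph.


dpo_applies: no
(the rule deletes node 8, which keeps host edge (8,4,cvk) outside the match image — the dangling condition fails, DPO blocks; SPO proceeds and side-deletes such edges)
deleted nodes (host ids): 8; images of deleted pattern edges: (8,2,cv); (8,4,cv); (8,6,cv)
spo result:
nodes: 2:V, 4:V, 5:V, 6:V, 7:T, 9:V, 10:V, 11:V, 12:T, 13:T, 14:T, 15:T
edges: (7,4,cv); (7,5,cv); (7,5,cvk); (7,6,cv); (12,2,cv); (12,9,cv); (12,11,cv); (13,6,cv); (13,9,cv); (13,10,cv); (14,4,cv); (14,10,cv); (14,11,cv); (15,9,cv); (15,10,cv); (15,11,cv)


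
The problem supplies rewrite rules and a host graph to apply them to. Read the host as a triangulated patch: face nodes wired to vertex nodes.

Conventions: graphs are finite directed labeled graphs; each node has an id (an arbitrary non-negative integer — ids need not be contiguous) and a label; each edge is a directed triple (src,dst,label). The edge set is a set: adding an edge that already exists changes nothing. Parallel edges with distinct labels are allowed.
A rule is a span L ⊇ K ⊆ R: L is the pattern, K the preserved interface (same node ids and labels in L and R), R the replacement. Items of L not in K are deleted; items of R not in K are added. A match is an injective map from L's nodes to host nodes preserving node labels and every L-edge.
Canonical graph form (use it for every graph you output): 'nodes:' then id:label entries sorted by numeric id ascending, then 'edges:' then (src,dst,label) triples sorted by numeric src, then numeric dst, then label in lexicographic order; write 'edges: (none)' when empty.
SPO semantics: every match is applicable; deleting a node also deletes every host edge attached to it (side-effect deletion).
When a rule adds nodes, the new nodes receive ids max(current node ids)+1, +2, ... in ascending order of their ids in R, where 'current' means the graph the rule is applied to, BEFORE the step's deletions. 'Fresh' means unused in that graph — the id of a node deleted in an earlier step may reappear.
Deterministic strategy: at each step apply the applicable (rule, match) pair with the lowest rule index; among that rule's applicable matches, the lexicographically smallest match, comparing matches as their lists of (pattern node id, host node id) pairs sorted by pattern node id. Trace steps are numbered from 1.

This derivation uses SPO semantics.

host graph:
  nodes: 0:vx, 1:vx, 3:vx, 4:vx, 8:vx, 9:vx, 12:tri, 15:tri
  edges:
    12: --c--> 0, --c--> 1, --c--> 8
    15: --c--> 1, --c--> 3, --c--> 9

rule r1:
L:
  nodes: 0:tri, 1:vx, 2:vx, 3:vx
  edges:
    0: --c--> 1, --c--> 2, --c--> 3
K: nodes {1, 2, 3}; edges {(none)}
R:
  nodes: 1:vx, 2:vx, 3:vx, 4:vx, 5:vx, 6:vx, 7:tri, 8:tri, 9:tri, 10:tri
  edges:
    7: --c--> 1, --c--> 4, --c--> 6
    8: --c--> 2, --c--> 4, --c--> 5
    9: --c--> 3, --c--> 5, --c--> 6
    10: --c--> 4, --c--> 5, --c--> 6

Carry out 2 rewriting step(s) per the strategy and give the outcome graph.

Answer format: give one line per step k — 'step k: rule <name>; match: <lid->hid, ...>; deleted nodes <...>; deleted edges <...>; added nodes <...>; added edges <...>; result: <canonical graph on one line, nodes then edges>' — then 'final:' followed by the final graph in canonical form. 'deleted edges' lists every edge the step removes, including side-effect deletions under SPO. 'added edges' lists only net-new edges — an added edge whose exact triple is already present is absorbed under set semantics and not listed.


step 1: rule r1; match: 0->12, 1->0, 2->1, 3->8; deleted nodes 12; deleted edges (12,0,c); (12,1,c); (12,8,c); added nodes 16, 17, 18, 19, 20, 21, 22; added edges (19,0,c); (19,16,c); (19,18,c); (20,1,c); (20,16,c); (20,17,c); (21,8,c); (21,17,c); (21,18,c); (22,16,c); (22,17,c); (22,18,c); result: nodes: 0:vx, 1:vx, 3:vx, 4:vx, 8:vx, 9:vx, 15:tri, 16:vx, 17:vx, 18:vx, 19:tri, 20:tri, 21:tri, 22:tri edges: (15,1,c); (15,3,c); (15,9,c); (19,0,c); (19,16,c); (19,18,c); (20,1,c); (20,16,c); (20,17,c); (21,8,c); (21,17,c); (21,18,c); (22,16,c); (22,17,c); (22,18,c)
step 2: rule r1; match: 0->15, 1->1, 2->3, 3->9; deleted nodes 15; deleted edges (15,1,c); (15,3,c); (15,9,c); added nodes 23, 24, 25, 26, 27, 28, 29; added edges (26,1,c); (26,23,c); (26,25,c); (27,3,c); (27,23,c); (27,24,c); (28,9,c); (28,24,c); (28,25,c); (29,23,c); (29,24,c); (29,25,c); result: nodes: 0:vx, 1:vx, 3:vx, 4:vx, 8:vx, 9:vx, 16:vx, 17:vx, 18:vx, 19:tri, 20:tri, 21:tri, 22:tri, 23:vx, 24:vx, 25:vx, 26:tri, 27:tri, 28:tri, 29:tri edges: (19,0,c); (19,16,c); (19,18,c); (20,1,c); (20,16,c); (20,17,c); (21,8,c); (21,17,c); (21,18,c); (22,16,c); (22,17,c); (22,18,c); (26,1,c); (26,23,c); (26,25,c); (27,3,c); (27,23,c); (27,24,c); (28,9,c); (28,24,c); (28,25,c); (29,23,c); (29,24,c); (29,25,c)
final:
nodes: 0:vx, 1:vx, 3:vx, 4:vx, 8:vx, 9:vx, 16:vx, 17:vx, 18:vx, 19:tri, 20:tri, 21:tri, 22:tri, 23:vx, 24:vx, 25:vx, 26:tri, 27:tri, 28:tri, 29:tri
edges: (19,0,c); (19,16,c); (19,18,c); (20,1,c); (20,16,c); (20,17,c); (21,8,c); (21,17,c); (21,18,c); (22,16,c); (22,17,c); (22,18,c); (26,1,c); (26,23,c); (26,25,c); (27,3,c); (27,23,c); (27,24,c); (28,9,c); (28,24,c); (28,25,c); (29,23,c); (29,24,c); (29,25,c)


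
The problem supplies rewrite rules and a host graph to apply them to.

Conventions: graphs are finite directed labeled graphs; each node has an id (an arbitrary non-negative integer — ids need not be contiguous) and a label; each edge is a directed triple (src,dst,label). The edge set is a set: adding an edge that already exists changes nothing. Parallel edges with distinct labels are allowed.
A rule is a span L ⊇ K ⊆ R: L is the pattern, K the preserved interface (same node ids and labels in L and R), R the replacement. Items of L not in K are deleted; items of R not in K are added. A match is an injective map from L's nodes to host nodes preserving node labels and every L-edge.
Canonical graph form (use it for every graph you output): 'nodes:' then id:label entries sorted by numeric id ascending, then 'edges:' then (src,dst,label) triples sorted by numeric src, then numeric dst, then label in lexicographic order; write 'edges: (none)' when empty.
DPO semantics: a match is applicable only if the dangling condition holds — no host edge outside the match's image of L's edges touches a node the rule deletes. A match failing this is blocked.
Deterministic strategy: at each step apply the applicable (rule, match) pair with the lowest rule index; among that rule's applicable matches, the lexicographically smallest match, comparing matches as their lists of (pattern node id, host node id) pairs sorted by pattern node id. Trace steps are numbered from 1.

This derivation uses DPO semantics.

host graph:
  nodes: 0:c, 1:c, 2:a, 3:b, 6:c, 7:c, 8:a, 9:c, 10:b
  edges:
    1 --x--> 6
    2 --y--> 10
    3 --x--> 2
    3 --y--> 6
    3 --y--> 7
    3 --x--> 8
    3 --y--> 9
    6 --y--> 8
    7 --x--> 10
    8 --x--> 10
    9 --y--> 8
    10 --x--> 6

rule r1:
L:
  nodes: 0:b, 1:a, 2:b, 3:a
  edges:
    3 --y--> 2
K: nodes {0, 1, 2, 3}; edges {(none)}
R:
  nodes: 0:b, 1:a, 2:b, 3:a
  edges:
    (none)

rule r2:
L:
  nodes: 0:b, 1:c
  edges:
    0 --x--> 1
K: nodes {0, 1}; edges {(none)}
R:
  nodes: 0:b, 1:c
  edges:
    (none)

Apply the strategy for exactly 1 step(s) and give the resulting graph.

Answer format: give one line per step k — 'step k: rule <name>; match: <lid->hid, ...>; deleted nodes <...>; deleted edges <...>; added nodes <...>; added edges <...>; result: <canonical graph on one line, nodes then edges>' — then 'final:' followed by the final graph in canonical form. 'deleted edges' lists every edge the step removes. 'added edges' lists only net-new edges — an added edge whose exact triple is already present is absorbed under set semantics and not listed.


step 1: rule r1; match: 0->3, 1->8, 2->10, 3->2; deleted nodes (none); deleted edges (2,10,y); added nodes (none); added edges (none); result: nodes: 0:c, 1:c, 2:a, 3:b, 6:c, 7:c, 8:a, 9:c, 10:b edges: (1,6,x); (3,2,x); (3,6,y); (3,7,y); (3,8,x); (3,9,y); (6,8,y); (7,10,x); (8,10,x); (9,8,y); (10,6,x)
final:
nodes: 0:c, 1:c, 2:a, 3:b, 6:c, 7:c, 8:a, 9:c, 10:b
edges: (1,6,x); (3,2,x); (3,6,y); (3,7,y); (3,8,x); (3,9,y); (6,8,y); (7,10,x); (8,10,x); (9,8,y); (10,6,x)


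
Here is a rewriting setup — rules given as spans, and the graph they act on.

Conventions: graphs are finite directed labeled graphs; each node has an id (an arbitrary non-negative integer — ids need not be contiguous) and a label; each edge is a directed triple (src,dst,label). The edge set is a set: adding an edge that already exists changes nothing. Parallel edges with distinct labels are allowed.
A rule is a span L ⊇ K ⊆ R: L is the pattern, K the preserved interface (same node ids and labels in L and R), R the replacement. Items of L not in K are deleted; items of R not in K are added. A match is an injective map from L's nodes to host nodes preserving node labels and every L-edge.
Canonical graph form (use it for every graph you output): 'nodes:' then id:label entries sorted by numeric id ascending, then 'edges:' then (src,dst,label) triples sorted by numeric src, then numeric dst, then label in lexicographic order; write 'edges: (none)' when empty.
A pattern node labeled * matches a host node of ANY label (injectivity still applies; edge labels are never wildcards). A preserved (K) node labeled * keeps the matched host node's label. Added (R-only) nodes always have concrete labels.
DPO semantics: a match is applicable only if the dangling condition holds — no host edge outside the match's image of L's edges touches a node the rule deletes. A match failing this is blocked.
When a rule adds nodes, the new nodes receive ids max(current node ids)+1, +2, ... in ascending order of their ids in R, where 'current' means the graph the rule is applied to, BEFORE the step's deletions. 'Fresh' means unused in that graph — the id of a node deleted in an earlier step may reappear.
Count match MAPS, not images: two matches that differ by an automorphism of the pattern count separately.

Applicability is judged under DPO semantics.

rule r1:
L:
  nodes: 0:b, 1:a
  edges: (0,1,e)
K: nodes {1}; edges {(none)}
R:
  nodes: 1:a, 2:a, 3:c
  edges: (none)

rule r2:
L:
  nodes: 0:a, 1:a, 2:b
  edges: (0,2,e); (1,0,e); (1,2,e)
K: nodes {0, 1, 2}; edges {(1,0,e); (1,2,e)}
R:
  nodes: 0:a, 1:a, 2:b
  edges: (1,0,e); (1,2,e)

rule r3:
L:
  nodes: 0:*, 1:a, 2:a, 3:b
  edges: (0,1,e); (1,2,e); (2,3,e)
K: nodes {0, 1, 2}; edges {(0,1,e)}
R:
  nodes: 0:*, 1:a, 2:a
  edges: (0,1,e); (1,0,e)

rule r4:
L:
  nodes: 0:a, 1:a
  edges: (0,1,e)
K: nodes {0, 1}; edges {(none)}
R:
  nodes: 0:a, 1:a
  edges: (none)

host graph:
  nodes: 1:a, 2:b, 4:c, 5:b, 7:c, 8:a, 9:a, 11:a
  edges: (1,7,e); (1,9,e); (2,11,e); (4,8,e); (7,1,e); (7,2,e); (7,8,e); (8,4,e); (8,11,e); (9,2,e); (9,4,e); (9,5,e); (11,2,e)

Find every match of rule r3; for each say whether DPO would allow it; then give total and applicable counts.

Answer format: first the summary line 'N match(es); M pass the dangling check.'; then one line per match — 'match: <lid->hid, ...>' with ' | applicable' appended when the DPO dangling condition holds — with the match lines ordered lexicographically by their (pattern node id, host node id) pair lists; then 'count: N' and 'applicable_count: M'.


4 match(es); 1 pass the dangling check.
match: 0->4, 1->8, 2->11, 3->2
match: 0->7, 1->1, 2->9, 3->2
match: 0->7, 1->1, 2->9, 3->5 | applicable
match: 0->7, 1->8, 2->11, 3->2
count: 4
applicable_count: 1


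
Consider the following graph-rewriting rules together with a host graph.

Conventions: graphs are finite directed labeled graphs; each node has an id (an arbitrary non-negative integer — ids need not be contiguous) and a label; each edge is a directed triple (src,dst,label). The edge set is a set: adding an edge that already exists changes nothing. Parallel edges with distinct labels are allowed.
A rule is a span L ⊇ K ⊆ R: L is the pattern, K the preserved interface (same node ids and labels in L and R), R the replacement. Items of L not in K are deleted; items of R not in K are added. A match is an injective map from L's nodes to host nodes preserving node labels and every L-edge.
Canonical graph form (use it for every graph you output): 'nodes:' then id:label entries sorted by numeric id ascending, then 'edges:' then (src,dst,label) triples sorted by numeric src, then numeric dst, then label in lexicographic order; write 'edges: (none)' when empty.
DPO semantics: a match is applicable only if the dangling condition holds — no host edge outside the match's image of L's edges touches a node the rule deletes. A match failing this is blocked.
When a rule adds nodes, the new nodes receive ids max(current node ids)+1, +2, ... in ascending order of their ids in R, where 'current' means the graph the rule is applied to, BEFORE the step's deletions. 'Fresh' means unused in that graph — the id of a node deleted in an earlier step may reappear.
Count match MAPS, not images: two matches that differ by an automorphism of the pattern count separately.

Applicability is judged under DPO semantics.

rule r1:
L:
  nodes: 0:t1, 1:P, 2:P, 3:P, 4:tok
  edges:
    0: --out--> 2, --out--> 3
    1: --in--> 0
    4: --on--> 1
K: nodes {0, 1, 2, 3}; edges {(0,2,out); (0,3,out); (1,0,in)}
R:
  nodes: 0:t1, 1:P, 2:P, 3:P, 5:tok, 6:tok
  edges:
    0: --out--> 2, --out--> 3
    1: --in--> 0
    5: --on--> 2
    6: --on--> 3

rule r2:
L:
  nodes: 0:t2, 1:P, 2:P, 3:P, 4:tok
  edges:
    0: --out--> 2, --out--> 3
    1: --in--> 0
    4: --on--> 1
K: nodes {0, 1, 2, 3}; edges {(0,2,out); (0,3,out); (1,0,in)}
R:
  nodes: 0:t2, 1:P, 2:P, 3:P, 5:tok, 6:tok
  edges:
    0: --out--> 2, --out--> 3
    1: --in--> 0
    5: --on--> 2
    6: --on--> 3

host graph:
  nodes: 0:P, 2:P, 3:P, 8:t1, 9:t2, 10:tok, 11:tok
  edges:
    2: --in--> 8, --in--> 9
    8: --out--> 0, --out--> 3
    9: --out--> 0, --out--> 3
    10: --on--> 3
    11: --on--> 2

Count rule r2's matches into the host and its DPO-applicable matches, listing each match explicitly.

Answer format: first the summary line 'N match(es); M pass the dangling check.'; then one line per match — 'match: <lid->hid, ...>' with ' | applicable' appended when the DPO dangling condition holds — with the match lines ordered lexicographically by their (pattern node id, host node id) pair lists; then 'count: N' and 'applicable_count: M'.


2 match(es); 2 pass the dangling check.
match: 0->9, 1->2, 2->0, 3->3, 4->11 | applicable
match: 0->9, 1->2, 2->3, 3->0, 4->11 | applicable
count: 2
applicable_count: 2


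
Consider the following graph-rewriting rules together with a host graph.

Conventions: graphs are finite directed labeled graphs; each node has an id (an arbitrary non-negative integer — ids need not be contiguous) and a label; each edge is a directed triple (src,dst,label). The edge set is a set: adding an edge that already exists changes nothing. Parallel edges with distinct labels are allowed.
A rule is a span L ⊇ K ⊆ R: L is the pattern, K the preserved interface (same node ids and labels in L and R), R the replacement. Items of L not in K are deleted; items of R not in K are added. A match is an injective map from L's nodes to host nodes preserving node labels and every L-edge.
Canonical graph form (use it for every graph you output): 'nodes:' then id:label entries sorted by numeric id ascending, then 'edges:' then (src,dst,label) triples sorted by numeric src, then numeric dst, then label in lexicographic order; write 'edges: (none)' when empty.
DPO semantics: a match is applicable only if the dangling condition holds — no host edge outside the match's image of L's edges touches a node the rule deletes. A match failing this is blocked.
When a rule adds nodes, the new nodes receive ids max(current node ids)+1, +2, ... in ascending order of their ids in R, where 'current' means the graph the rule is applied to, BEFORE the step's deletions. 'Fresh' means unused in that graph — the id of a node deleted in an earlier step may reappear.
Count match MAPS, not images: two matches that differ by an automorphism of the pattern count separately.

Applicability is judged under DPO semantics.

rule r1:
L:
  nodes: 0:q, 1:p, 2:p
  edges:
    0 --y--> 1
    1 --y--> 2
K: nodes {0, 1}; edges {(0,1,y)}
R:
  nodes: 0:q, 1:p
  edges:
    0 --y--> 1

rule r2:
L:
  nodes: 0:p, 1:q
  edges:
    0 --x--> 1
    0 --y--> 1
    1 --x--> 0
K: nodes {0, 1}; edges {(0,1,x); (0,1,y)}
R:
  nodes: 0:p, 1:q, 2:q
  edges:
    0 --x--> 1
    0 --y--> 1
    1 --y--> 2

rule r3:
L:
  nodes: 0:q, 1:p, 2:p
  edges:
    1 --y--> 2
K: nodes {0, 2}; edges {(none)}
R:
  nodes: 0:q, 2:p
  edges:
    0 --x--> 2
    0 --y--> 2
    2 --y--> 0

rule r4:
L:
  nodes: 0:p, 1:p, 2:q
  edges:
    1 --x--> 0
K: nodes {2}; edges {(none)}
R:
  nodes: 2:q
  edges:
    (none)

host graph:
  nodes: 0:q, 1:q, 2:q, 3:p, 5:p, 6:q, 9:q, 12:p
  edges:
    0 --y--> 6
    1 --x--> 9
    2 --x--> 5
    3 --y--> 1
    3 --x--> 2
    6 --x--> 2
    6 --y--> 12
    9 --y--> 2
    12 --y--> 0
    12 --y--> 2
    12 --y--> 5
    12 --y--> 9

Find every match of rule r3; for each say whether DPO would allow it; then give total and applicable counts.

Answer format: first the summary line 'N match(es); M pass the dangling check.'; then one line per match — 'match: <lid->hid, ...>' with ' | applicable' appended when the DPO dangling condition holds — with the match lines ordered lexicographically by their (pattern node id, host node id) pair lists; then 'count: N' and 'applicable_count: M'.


5 match(es); 0 pass the dangling check.
match: 0->0, 1->12, 2->5
match: 0->1, 1->12, 2->5
match: 0->2, 1->12, 2->5
match: 0->6, 1->12, 2->5
match: 0->9, 1->12, 2->5
count: 5
applicable_count: 0
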